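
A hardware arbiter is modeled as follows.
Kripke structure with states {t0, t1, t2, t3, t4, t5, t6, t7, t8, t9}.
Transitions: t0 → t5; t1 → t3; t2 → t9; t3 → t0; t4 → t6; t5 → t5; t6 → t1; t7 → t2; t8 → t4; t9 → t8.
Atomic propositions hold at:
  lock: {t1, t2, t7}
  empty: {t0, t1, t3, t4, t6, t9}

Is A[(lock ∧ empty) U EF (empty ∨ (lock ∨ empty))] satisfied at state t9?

Yes

Sat(lock ∧ empty) = {t1}
Sat(lock ∨ empty) = {t0, t1, t2, t3, t4, t6, t7, t9}
Sat(empty ∨ (lock ∨ empty)) = {t0, t1, t2, t3, t4, t6, t7, t9}
EF (empty ∨ (lock ∨ empty)): least fixpoint, start Z0 = {t0, t1, t2, t3, t4, t6, t7, t9}, add states with some successor in Z. Z1 = {t0, t1, t2, t3, t4, t6, t7, t8, t9}; fixed.
Sat(EF (empty ∨ (lock ∨ empty))) = {t0, t1, t2, t3, t4, t6, t7, t8, t9}
A[(lock ∧ empty) U EF (empty ∨ (lock ∨ empty))]: least fixpoint, start Z0 = Sat(EF (empty ∨ (lock ∨ empty))) = {t0, t1, t2, t3, t4, t6, t7, t8, t9}, add states in Sat(lock ∧ empty) with every successor in Z. Already a fixed point.
Sat(A[(lock ∧ empty) U EF (empty ∨ (lock ∨ empty))]) = {t0, t1, t2, t3, t4, t6, t7, t8, t9}
t9 ∈ Sat(A[(lock ∧ empty) U EF (empty ∨ (lock ∨ empty))]) = {t0, t1, t2, t3, t4, t6, t7, t8, t9}, so the formula holds at t9.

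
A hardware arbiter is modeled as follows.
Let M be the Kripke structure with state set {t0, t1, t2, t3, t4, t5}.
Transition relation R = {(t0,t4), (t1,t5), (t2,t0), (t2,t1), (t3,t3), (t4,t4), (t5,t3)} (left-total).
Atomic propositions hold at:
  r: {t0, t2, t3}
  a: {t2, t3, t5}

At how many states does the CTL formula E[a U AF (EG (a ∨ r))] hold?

Sat(a ∨ r) = {t0, t2, t3, t5}
EG (a ∨ r): greatest fixpoint, start Z0 = {t0, t2, t3, t5}, keep only states in Sat with some successor in Z. Z1 = {t2, t3, t5}; Z2 = {t3, t5}; fixed.
Sat(EG (a ∨ r)) = {t3, t5}
AF (EG (a ∨ r)): least fixpoint, start Z0 = {t3, t5}, add states with every successor in Z. Z1 = {t1, t3, t5}; fixed.
Sat(AF (EG (a ∨ r))) = {t1, t3, t5}
E[a U AF (EG (a ∨ r))]: least fixpoint, start Z0 = Sat(AF (EG (a ∨ r))) = {t1, t3, t5}, add states in Sat(a) with some successor in Z. Z1 = {t1, t2, t3, t5}; fixed.
Sat(E[a U AF (EG (a ∨ r))]) = {t1, t2, t3, t5}
|Sat(E[a U AF (EG (a ∨ r))])| = |{t1, t2, t3, t5}| = 4.

4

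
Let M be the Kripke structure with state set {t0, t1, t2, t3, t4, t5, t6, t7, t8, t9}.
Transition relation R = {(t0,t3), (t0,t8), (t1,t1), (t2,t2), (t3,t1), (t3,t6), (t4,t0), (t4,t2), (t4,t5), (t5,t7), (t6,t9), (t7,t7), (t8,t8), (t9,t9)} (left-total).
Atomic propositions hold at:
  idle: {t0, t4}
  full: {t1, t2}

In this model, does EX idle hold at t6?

No

Sat(EX idle) = {s : some successor in {t0, t4}} = {t4}
t6 ∉ Sat(EX idle) = {t4}, so the formula does not hold at t6.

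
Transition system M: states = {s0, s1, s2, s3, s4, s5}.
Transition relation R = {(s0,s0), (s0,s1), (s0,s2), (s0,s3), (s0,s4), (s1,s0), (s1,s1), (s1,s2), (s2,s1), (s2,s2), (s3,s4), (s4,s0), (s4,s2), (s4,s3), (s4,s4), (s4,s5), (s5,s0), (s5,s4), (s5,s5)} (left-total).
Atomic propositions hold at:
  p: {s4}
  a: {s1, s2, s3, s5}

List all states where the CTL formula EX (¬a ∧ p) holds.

{s0, s3, s4, s5}

Sat(¬a) = {s0, s4}
Sat(¬a ∧ p) = {s4}
Sat(EX (¬a ∧ p)) = {s : some successor in {s4}} = {s0, s3, s4, s5}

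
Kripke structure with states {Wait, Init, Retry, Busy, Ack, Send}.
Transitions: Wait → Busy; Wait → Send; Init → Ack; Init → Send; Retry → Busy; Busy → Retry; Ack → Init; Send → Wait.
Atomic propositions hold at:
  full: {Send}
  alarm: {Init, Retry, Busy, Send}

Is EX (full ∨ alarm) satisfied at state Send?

Sat(full ∨ alarm) = {Init, Retry, Busy, Send}
Sat(EX (full ∨ alarm)) = {s : some successor in {Init, Retry, Busy, Send}} = {Wait, Init, Retry, Busy, Ack}
Send ∉ Sat(EX (full ∨ alarm)) = {Wait, Init, Retry, Busy, Ack}, so the formula does not hold at Send.

No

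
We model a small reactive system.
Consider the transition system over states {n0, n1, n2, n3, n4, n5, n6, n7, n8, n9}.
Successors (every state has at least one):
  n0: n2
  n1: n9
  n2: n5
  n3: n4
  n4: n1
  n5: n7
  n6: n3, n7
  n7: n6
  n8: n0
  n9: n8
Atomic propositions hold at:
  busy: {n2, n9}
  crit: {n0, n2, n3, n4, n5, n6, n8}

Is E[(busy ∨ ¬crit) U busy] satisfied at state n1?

Yes

Sat(¬crit) = {n1, n7, n9}
Sat(busy ∨ ¬crit) = {n1, n2, n7, n9}
E[(busy ∨ ¬crit) U busy]: least fixpoint, start Z0 = Sat(busy) = {n2, n9}, add states in Sat(busy ∨ ¬crit) with some successor in Z. Z1 = {n1, n2, n9}; fixed.
Sat(E[(busy ∨ ¬crit) U busy]) = {n1, n2, n9}
n1 ∈ Sat(E[(busy ∨ ¬crit) U busy]) = {n1, n2, n9}, so the formula holds at n1.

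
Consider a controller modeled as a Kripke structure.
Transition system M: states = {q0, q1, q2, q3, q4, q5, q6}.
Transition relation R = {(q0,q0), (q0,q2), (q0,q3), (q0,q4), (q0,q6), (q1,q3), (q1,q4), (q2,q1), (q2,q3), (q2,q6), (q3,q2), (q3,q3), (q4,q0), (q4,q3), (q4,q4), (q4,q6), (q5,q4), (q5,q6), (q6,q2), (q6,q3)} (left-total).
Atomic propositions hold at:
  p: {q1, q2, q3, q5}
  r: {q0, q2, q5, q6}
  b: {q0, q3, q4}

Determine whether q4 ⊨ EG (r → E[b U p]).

E[b U p]: least fixpoint, start Z0 = Sat(p) = {q1, q2, q3, q5}, add states in Sat(b) with some successor in Z. Z1 = {q0, q1, q2, q3, q4, q5}; fixed.
Sat(E[b U p]) = {q0, q1, q2, q3, q4, q5}
Sat(r → E[b U p]) = {q0, q1, q2, q3, q4, q5}
EG (r → E[b U p]): greatest fixpoint, start Z0 = {q0, q1, q2, q3, q4, q5}, keep only states in Sat with some successor in Z. Already a fixed point.
Sat(EG (r → E[b U p])) = {q0, q1, q2, q3, q4, q5}
q4 ∈ Sat(EG (r → E[b U p])) = {q0, q1, q2, q3, q4, q5}, so the formula holds at q4.

Yes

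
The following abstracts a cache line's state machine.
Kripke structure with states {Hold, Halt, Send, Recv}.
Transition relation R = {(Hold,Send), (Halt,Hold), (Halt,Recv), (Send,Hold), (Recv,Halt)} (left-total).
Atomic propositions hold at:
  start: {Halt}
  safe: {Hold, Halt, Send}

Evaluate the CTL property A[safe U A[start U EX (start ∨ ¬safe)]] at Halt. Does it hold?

Yes

Sat(¬safe) = {Recv}
Sat(start ∨ ¬safe) = {Halt, Recv}
Sat(EX (start ∨ ¬safe)) = {s : some successor in {Halt, Recv}} = {Halt, Recv}
A[start U EX (start ∨ ¬safe)]: least fixpoint, start Z0 = Sat(EX (start ∨ ¬safe)) = {Halt, Recv}, add states in Sat(start) with every successor in Z. Already a fixed point.
Sat(A[start U EX (start ∨ ¬safe)]) = {Halt, Recv}
A[safe U A[start U EX (start ∨ ¬safe)]]: least fixpoint, start Z0 = Sat(A[start U EX (start ∨ ¬safe)]) = {Halt, Recv}, add states in Sat(safe) with every successor in Z. Already a fixed point.
Sat(A[safe U A[start U EX (start ∨ ¬safe)]]) = {Halt, Recv}
Halt ∈ Sat(A[safe U A[start U EX (start ∨ ¬safe)]]) = {Halt, Recv}, so the formula holds at Halt.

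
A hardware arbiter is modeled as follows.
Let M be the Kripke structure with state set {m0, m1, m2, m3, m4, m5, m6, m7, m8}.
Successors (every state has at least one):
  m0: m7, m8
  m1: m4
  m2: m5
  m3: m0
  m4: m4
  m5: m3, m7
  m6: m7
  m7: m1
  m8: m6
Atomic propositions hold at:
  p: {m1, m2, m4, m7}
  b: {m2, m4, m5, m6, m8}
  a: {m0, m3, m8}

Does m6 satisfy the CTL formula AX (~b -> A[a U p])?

Yes

Sat(~b) = {m0, m1, m3, m7}
A[a U p]: least fixpoint, start Z0 = Sat(p) = {m1, m2, m4, m7}, add states in Sat(a) with every successor in Z. Already a fixed point.
Sat(A[a U p]) = {m1, m2, m4, m7}
Sat(~b -> A[a U p]) = {m1, m2, m4, m5, m6, m7, m8}
Sat(AX (~b -> A[a U p])) = {s : every successor in {m1, m2, m4, m5, m6, m7, m8}} = {m0, m1, m2, m4, m6, m7, m8}
m6 ∈ Sat(AX (~b -> A[a U p])) = {m0, m1, m2, m4, m6, m7, m8}, so the formula holds at m6.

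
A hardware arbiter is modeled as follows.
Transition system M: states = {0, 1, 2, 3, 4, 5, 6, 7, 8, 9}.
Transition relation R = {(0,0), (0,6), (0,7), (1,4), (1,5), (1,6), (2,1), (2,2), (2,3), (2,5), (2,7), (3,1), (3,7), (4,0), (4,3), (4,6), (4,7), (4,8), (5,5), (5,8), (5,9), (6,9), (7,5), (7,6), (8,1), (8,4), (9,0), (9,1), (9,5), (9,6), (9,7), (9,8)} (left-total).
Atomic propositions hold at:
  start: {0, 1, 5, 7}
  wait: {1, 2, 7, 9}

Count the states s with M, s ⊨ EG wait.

1

EG wait: greatest fixpoint, start Z0 = {1, 2, 7, 9}, keep only states in Sat with some successor in Z. Z1 = {2, 9}; Z2 = {2}; fixed.
Sat(EG wait) = {2}
|Sat(EG wait)| = |{2}| = 1.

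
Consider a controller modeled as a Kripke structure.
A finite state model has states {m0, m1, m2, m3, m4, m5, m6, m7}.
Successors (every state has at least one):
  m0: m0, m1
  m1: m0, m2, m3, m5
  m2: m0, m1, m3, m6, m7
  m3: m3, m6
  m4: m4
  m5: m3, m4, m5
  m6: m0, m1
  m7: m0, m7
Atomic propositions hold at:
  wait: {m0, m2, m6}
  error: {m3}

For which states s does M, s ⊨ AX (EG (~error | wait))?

Sat(~error) = {m0, m1, m2, m4, m5, m6, m7}
Sat(~error | wait) = {m0, m1, m2, m4, m5, m6, m7}
EG (~error | wait): greatest fixpoint, start Z0 = {m0, m1, m2, m4, m5, m6, m7}, keep only states in Sat with some successor in Z. Already a fixed point.
Sat(EG (~error | wait)) = {m0, m1, m2, m4, m5, m6, m7}
Sat(AX (EG (~error | wait))) = {s : every successor in {m0, m1, m2, m4, m5, m6, m7}} = {m0, m4, m6, m7}

{m0, m4, m6, m7}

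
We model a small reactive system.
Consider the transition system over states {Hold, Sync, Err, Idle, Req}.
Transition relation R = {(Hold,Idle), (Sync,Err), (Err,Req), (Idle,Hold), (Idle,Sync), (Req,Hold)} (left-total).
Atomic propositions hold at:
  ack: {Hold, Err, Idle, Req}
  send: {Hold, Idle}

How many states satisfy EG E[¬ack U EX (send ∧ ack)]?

Sat(¬ack) = {Sync}
Sat(send ∧ ack) = {Hold, Idle}
Sat(EX (send ∧ ack)) = {s : some successor in {Hold, Idle}} = {Hold, Idle, Req}
E[¬ack U EX (send ∧ ack)]: least fixpoint, start Z0 = Sat(EX (send ∧ ack)) = {Hold, Idle, Req}, add states in Sat(¬ack) with some successor in Z. Already a fixed point.
Sat(E[¬ack U EX (send ∧ ack)]) = {Hold, Idle, Req}
EG E[¬ack U EX (send ∧ ack)]: greatest fixpoint, start Z0 = {Hold, Idle, Req}, keep only states in Sat with some successor in Z. Already a fixed point.
Sat(EG E[¬ack U EX (send ∧ ack)]) = {Hold, Idle, Req}
|Sat(EG E[¬ack U EX (send ∧ ack)])| = |{Hold, Idle, Req}| = 3.

3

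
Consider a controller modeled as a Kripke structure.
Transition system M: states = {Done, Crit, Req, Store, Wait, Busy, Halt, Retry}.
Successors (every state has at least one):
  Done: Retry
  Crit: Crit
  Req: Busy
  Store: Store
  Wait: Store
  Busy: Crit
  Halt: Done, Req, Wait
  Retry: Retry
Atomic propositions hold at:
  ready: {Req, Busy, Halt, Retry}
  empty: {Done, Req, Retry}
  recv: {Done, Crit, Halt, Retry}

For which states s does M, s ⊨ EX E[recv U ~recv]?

Sat(~recv) = {Req, Store, Wait, Busy}
E[recv U ~recv]: least fixpoint, start Z0 = Sat(~recv) = {Req, Store, Wait, Busy}, add states in Sat(recv) with some successor in Z. Z1 = {Req, Store, Wait, Busy, Halt}; fixed.
Sat(E[recv U ~recv]) = {Req, Store, Wait, Busy, Halt}
Sat(EX E[recv U ~recv]) = {s : some successor in {Req, Store, Wait, Busy, Halt}} = {Req, Store, Wait, Halt}

{Req, Store, Wait, Halt}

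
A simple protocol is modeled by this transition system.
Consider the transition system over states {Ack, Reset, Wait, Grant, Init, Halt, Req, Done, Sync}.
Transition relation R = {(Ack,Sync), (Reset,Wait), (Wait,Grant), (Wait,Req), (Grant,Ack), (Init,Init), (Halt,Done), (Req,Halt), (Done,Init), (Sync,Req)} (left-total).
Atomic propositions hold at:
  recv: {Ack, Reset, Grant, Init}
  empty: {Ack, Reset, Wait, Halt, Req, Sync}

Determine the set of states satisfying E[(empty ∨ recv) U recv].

Sat(empty ∨ recv) = {Ack, Reset, Wait, Grant, Init, Halt, Req, Sync}
E[(empty ∨ recv) U recv]: least fixpoint, start Z0 = Sat(recv) = {Ack, Reset, Grant, Init}, add states in Sat(empty ∨ recv) with some successor in Z. Z1 = {Ack, Reset, Wait, Grant, Init}; fixed.
Sat(E[(empty ∨ recv) U recv]) = {Ack, Reset, Wait, Grant, Init}

{Ack, Reset, Wait, Grant, Init}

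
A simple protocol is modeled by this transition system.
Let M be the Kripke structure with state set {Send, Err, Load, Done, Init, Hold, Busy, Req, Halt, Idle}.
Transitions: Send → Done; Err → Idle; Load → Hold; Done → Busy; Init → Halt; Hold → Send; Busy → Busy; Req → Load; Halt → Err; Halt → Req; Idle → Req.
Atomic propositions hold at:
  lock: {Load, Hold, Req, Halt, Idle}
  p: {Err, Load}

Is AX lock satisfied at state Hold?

No

Sat(AX lock) = {s : every successor in {Load, Hold, Req, Halt, Idle}} = {Err, Load, Init, Req, Idle}
Hold ∉ Sat(AX lock) = {Err, Load, Init, Req, Idle}, so the formula does not hold at Hold.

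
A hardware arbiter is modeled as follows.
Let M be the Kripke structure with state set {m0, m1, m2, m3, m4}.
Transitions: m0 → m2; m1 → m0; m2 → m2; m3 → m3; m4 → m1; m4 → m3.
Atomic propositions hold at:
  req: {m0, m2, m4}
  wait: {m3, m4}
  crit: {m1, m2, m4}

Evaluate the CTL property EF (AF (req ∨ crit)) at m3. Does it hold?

No

Sat(req ∨ crit) = {m0, m1, m2, m4}
AF (req ∨ crit): least fixpoint, start Z0 = {m0, m1, m2, m4}, add states with every successor in Z. Already a fixed point.
Sat(AF (req ∨ crit)) = {m0, m1, m2, m4}
EF (AF (req ∨ crit)): least fixpoint, start Z0 = {m0, m1, m2, m4}, add states with some successor in Z. Already a fixed point.
Sat(EF (AF (req ∨ crit))) = {m0, m1, m2, m4}
m3 ∉ Sat(EF (AF (req ∨ crit))) = {m0, m1, m2, m4}, so the formula does not hold at m3.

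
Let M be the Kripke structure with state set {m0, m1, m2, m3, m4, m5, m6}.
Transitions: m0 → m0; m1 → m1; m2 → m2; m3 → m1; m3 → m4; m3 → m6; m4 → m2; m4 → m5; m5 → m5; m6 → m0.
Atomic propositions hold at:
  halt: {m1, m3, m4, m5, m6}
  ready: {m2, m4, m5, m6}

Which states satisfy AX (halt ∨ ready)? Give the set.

{m1, m2, m3, m4, m5}

Sat(halt ∨ ready) = {m1, m2, m3, m4, m5, m6}
Sat(AX (halt ∨ ready)) = {s : every successor in {m1, m2, m3, m4, m5, m6}} = {m1, m2, m3, m4, m5}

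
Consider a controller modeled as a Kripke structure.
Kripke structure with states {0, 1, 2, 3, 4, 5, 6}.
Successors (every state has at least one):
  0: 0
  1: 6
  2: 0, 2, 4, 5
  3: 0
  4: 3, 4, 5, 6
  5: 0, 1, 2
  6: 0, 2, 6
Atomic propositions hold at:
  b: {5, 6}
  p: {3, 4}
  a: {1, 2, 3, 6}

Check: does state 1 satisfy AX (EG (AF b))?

AF b: least fixpoint, start Z0 = {5, 6}, add states with every successor in Z. Z1 = {1, 5, 6}; fixed.
Sat(AF b) = {1, 5, 6}
EG (AF b): greatest fixpoint, start Z0 = {1, 5, 6}, keep only states in Sat with some successor in Z. Already a fixed point.
Sat(EG (AF b)) = {1, 5, 6}
Sat(AX (EG (AF b))) = {s : every successor in {1, 5, 6}} = {1}
1 ∈ Sat(AX (EG (AF b))) = {1}, so the formula holds at 1.

Yes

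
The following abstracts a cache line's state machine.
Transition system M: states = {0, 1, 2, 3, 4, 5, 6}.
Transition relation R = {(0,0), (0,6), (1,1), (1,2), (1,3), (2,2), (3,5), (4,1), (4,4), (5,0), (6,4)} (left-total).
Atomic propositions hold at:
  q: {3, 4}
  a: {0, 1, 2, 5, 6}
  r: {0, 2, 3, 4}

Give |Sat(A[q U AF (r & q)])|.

3

Sat(r & q) = {3, 4}
AF (r & q): least fixpoint, start Z0 = {3, 4}, add states with every successor in Z. Z1 = {3, 4, 6}; fixed.
Sat(AF (r & q)) = {3, 4, 6}
A[q U AF (r & q)]: least fixpoint, start Z0 = Sat(AF (r & q)) = {3, 4, 6}, add states in Sat(q) with every successor in Z. Already a fixed point.
Sat(A[q U AF (r & q)]) = {3, 4, 6}
|Sat(A[q U AF (r & q)])| = |{3, 4, 6}| = 3.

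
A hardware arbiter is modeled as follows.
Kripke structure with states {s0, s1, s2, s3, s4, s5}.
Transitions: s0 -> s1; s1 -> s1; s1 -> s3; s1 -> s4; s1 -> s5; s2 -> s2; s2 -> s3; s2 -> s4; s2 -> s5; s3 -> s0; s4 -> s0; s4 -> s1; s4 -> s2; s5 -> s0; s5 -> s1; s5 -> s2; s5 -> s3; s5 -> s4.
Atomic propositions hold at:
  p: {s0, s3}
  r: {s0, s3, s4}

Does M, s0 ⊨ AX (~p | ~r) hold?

Yes

Sat(~p) = {s1, s2, s4, s5}
Sat(~r) = {s1, s2, s5}
Sat(~p | ~r) = {s1, s2, s4, s5}
Sat(AX (~p | ~r)) = {s : every successor in {s1, s2, s4, s5}} = {s0}
s0 ∈ Sat(AX (~p | ~r)) = {s0}, so the formula holds at s0.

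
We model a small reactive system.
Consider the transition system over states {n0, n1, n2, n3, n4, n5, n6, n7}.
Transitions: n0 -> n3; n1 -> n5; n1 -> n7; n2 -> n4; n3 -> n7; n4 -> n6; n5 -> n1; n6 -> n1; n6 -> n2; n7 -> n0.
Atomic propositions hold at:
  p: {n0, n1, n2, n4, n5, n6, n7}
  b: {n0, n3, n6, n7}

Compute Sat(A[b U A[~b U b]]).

Sat(~b) = {n1, n2, n4, n5}
A[~b U b]: least fixpoint, start Z0 = Sat(b) = {n0, n3, n6, n7}, add states in Sat(~b) with every successor in Z. Z1 = {n0, n3, n4, n6, n7}; Z2 = {n0, n2, n3, n4, n6, n7}; fixed.
Sat(A[~b U b]) = {n0, n2, n3, n4, n6, n7}
A[b U A[~b U b]]: least fixpoint, start Z0 = Sat(A[~b U b]) = {n0, n2, n3, n4, n6, n7}, add states in Sat(b) with every successor in Z. Already a fixed point.
Sat(A[b U A[~b U b]]) = {n0, n2, n3, n4, n6, n7}

{n0, n2, n3, n4, n6, n7}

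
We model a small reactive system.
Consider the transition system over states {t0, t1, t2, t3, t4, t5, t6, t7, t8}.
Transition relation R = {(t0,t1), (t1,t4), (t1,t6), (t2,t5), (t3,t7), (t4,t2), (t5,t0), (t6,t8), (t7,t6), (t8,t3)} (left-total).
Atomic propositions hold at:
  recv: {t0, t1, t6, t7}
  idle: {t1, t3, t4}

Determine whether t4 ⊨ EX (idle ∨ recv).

Sat(idle ∨ recv) = {t0, t1, t3, t4, t6, t7}
Sat(EX (idle ∨ recv)) = {s : some successor in {t0, t1, t3, t4, t6, t7}} = {t0, t1, t3, t5, t7, t8}
t4 ∉ Sat(EX (idle ∨ recv)) = {t0, t1, t3, t5, t7, t8}, so the formula does not hold at t4.

No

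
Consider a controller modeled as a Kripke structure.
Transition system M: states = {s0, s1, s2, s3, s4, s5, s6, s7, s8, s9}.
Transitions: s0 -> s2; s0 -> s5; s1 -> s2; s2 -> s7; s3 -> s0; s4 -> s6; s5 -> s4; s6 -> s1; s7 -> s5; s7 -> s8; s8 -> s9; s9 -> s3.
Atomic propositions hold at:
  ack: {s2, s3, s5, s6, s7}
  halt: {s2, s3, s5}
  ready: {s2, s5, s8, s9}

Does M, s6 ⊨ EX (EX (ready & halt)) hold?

Sat(ready & halt) = {s2, s5}
Sat(EX (ready & halt)) = {s : some successor in {s2, s5}} = {s0, s1, s7}
Sat(EX (EX (ready & halt))) = {s : some successor in {s0, s1, s7}} = {s2, s3, s6}
s6 ∈ Sat(EX (EX (ready & halt))) = {s2, s3, s6}, so the formula holds at s6.

Yes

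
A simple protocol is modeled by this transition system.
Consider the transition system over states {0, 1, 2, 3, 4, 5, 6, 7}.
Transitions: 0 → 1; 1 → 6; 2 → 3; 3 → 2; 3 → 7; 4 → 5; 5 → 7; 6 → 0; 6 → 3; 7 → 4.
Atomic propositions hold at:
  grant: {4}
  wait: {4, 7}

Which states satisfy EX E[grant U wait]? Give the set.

E[grant U wait]: least fixpoint, start Z0 = Sat(wait) = {4, 7}, add states in Sat(grant) with some successor in Z. Already a fixed point.
Sat(E[grant U wait]) = {4, 7}
Sat(EX E[grant U wait]) = {s : some successor in {4, 7}} = {3, 5, 7}

{3, 5, 7}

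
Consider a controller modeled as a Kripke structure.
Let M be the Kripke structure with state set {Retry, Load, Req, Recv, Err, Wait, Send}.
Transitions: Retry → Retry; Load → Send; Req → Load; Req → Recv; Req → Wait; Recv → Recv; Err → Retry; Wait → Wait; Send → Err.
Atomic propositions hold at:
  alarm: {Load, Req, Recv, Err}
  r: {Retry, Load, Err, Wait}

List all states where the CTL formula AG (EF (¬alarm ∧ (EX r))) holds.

Sat(¬alarm) = {Retry, Wait, Send}
Sat(EX r) = {s : some successor in {Retry, Load, Err, Wait}} = {Retry, Req, Err, Wait, Send}
Sat(¬alarm ∧ (EX r)) = {Retry, Wait, Send}
EF (¬alarm ∧ (EX r)): least fixpoint, start Z0 = {Retry, Wait, Send}, add states with some successor in Z. Z1 = {Retry, Load, Req, Err, Wait, Send}; fixed.
Sat(EF (¬alarm ∧ (EX r))) = {Retry, Load, Req, Err, Wait, Send}
AG (EF (¬alarm ∧ (EX r))): greatest fixpoint, start Z0 = {Retry, Load, Req, Err, Wait, Send}, keep only states in Sat with every successor in Z. Z1 = {Retry, Load, Err, Wait, Send}; fixed.
Sat(AG (EF (¬alarm ∧ (EX r)))) = {Retry, Load, Err, Wait, Send}

{Retry, Load, Err, Wait, Send}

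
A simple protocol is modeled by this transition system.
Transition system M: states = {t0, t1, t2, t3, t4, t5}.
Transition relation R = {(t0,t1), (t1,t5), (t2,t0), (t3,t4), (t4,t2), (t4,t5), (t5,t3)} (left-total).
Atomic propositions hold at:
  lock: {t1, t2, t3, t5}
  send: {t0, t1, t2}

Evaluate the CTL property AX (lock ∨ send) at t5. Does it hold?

Sat(lock ∨ send) = {t0, t1, t2, t3, t5}
Sat(AX (lock ∨ send)) = {s : every successor in {t0, t1, t2, t3, t5}} = {t0, t1, t2, t4, t5}
t5 ∈ Sat(AX (lock ∨ send)) = {t0, t1, t2, t4, t5}, so the formula holds at t5.

Yes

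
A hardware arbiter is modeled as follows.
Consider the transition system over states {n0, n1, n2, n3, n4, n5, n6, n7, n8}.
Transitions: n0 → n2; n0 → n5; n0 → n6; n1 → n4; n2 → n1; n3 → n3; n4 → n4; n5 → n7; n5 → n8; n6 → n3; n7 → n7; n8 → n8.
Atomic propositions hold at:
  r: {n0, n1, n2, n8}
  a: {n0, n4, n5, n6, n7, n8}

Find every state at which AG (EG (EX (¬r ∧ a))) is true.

{n1, n4, n7}

Sat(¬r) = {n3, n4, n5, n6, n7}
Sat(¬r ∧ a) = {n4, n5, n6, n7}
Sat(EX (¬r ∧ a)) = {s : some successor in {n4, n5, n6, n7}} = {n0, n1, n4, n5, n7}
EG (EX (¬r ∧ a)): greatest fixpoint, start Z0 = {n0, n1, n4, n5, n7}, keep only states in Sat with some successor in Z. Already a fixed point.
Sat(EG (EX (¬r ∧ a))) = {n0, n1, n4, n5, n7}
AG (EG (EX (¬r ∧ a))): greatest fixpoint, start Z0 = {n0, n1, n4, n5, n7}, keep only states in Sat with every successor in Z. Z1 = {n1, n4, n7}; fixed.
Sat(AG (EG (EX (¬r ∧ a)))) = {n1, n4, n7}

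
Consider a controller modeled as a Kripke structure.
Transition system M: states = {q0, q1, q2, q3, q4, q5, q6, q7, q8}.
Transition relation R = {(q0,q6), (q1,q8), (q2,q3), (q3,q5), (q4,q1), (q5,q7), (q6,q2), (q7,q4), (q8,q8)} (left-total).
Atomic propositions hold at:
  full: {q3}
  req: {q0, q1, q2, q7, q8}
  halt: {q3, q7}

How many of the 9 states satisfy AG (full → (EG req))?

5

EG req: greatest fixpoint, start Z0 = {q0, q1, q2, q7, q8}, keep only states in Sat with some successor in Z. Z1 = {q1, q8}; fixed.
Sat(EG req) = {q1, q8}
Sat(full → (EG req)) = {q0, q1, q2, q4, q5, q6, q7, q8}
AG (full → (EG req)): greatest fixpoint, start Z0 = {q0, q1, q2, q4, q5, q6, q7, q8}, keep only states in Sat with every successor in Z. Z1 = {q0, q1, q4, q5, q6, q7, q8}; Z2 = {q0, q1, q4, q5, q7, q8}; Z3 = {q1, q4, q5, q7, q8}; fixed.
Sat(AG (full → (EG req))) = {q1, q4, q5, q7, q8}
|Sat(AG (full → (EG req)))| = |{q1, q4, q5, q7, q8}| = 5.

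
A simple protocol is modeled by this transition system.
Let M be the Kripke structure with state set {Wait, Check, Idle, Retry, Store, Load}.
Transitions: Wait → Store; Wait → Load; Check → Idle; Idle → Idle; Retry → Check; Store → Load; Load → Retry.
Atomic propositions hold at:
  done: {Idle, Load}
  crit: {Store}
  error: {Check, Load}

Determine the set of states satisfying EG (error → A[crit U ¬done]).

Sat(¬done) = {Wait, Check, Retry, Store}
A[crit U ¬done]: least fixpoint, start Z0 = Sat(¬done) = {Wait, Check, Retry, Store}, add states in Sat(crit) with every successor in Z. Already a fixed point.
Sat(A[crit U ¬done]) = {Wait, Check, Retry, Store}
Sat(error → A[crit U ¬done]) = {Wait, Check, Idle, Retry, Store}
EG (error → A[crit U ¬done]): greatest fixpoint, start Z0 = {Wait, Check, Idle, Retry, Store}, keep only states in Sat with some successor in Z. Z1 = {Wait, Check, Idle, Retry}; Z2 = {Check, Idle, Retry}; fixed.
Sat(EG (error → A[crit U ¬done])) = {Check, Idle, Retry}

{Check, Idle, Retry}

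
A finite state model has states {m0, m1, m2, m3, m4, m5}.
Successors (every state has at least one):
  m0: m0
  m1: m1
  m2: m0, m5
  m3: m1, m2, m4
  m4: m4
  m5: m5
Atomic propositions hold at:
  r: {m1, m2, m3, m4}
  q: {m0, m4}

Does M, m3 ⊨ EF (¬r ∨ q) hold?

Yes

Sat(¬r) = {m0, m5}
Sat(¬r ∨ q) = {m0, m4, m5}
EF (¬r ∨ q): least fixpoint, start Z0 = {m0, m4, m5}, add states with some successor in Z. Z1 = {m0, m2, m3, m4, m5}; fixed.
Sat(EF (¬r ∨ q)) = {m0, m2, m3, m4, m5}
m3 ∈ Sat(EF (¬r ∨ q)) = {m0, m2, m3, m4, m5}, so the formula holds at m3.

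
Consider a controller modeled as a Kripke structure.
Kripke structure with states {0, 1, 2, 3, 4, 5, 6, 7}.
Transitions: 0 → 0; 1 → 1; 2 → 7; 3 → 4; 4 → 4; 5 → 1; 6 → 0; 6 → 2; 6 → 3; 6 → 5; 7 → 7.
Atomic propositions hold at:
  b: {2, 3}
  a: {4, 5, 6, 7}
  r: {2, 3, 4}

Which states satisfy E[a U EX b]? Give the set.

{6}

Sat(EX b) = {s : some successor in {2, 3}} = {6}
E[a U EX b]: least fixpoint, start Z0 = Sat(EX b) = {6}, add states in Sat(a) with some successor in Z. Already a fixed point.
Sat(E[a U EX b]) = {6}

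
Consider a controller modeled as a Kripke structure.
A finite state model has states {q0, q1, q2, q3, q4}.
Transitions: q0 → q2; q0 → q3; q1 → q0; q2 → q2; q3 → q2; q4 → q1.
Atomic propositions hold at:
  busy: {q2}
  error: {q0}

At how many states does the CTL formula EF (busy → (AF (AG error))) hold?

AG error: greatest fixpoint, start Z0 = {q0}, keep only states in Sat with every successor in Z. Z1 = ∅; fixed.
Sat(AG error) = ∅
AF (AG error): least fixpoint, start Z0 = ∅, add states with every successor in Z. Already a fixed point.
Sat(AF (AG error)) = ∅
Sat(busy → (AF (AG error))) = {q0, q1, q3, q4}
EF (busy → (AF (AG error))): least fixpoint, start Z0 = {q0, q1, q3, q4}, add states with some successor in Z. Already a fixed point.
Sat(EF (busy → (AF (AG error)))) = {q0, q1, q3, q4}
|Sat(EF (busy → (AF (AG error))))| = |{q0, q1, q3, q4}| = 4.

4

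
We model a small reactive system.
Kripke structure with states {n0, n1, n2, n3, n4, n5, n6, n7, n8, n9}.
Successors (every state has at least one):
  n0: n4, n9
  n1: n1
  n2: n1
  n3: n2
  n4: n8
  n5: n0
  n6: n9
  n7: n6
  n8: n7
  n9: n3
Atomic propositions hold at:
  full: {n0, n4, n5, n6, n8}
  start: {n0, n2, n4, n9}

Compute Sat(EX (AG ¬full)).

{n0, n1, n2, n3, n6, n9}

Sat(¬full) = {n1, n2, n3, n7, n9}
AG ¬full: greatest fixpoint, start Z0 = {n1, n2, n3, n7, n9}, keep only states in Sat with every successor in Z. Z1 = {n1, n2, n3, n9}; fixed.
Sat(AG ¬full) = {n1, n2, n3, n9}
Sat(EX (AG ¬full)) = {s : some successor in {n1, n2, n3, n9}} = {n0, n1, n2, n3, n6, n9}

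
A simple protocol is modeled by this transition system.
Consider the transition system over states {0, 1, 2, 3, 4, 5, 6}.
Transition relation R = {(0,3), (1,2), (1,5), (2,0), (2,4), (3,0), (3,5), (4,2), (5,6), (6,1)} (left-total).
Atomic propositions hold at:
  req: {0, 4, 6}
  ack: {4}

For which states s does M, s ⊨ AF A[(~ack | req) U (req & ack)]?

Sat(~ack) = {0, 1, 2, 3, 5, 6}
Sat(~ack | req) = {0, 1, 2, 3, 4, 5, 6}
Sat(req & ack) = {4}
A[(~ack | req) U (req & ack)]: least fixpoint, start Z0 = Sat((req & ack)) = {4}, add states in Sat(~ack | req) with every successor in Z. Already a fixed point.
Sat(A[(~ack | req) U (req & ack)]) = {4}
AF A[(~ack | req) U (req & ack)]: least fixpoint, start Z0 = {4}, add states with every successor in Z. Already a fixed point.
Sat(AF A[(~ack | req) U (req & ack)]) = {4}

{4}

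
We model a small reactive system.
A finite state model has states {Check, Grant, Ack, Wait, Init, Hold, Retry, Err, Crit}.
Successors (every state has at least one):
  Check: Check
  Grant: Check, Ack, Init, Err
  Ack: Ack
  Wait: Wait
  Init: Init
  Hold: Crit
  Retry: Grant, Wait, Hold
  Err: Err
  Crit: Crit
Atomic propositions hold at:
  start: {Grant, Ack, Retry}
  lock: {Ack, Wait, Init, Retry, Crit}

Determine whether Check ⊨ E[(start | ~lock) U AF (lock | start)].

No

Sat(~lock) = {Check, Grant, Hold, Err}
Sat(start | ~lock) = {Check, Grant, Ack, Hold, Retry, Err}
Sat(lock | start) = {Grant, Ack, Wait, Init, Retry, Crit}
AF (lock | start): least fixpoint, start Z0 = {Grant, Ack, Wait, Init, Retry, Crit}, add states with every successor in Z. Z1 = {Grant, Ack, Wait, Init, Hold, Retry, Crit}; fixed.
Sat(AF (lock | start)) = {Grant, Ack, Wait, Init, Hold, Retry, Crit}
E[(start | ~lock) U AF (lock | start)]: least fixpoint, start Z0 = Sat(AF (lock | start)) = {Grant, Ack, Wait, Init, Hold, Retry, Crit}, add states in Sat(start | ~lock) with some successor in Z. Already a fixed point.
Sat(E[(start | ~lock) U AF (lock | start)]) = {Grant, Ack, Wait, Init, Hold, Retry, Crit}
Check ∉ Sat(E[(start | ~lock) U AF (lock | start)]) = {Grant, Ack, Wait, Init, Hold, Retry, Crit}, so the formula does not hold at Check.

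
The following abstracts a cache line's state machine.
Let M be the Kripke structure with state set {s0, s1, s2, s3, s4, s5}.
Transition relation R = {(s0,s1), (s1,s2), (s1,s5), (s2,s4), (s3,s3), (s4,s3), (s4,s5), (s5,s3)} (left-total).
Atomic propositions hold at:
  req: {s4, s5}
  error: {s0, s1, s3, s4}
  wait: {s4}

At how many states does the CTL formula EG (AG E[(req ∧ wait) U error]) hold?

1

Sat(req ∧ wait) = {s4}
E[(req ∧ wait) U error]: least fixpoint, start Z0 = Sat(error) = {s0, s1, s3, s4}, add states in Sat(req ∧ wait) with some successor in Z. Already a fixed point.
Sat(E[(req ∧ wait) U error]) = {s0, s1, s3, s4}
AG E[(req ∧ wait) U error]: greatest fixpoint, start Z0 = {s0, s1, s3, s4}, keep only states in Sat with every successor in Z. Z1 = {s0, s3}; Z2 = {s3}; fixed.
Sat(AG E[(req ∧ wait) U error]) = {s3}
EG (AG E[(req ∧ wait) U error]): greatest fixpoint, start Z0 = {s3}, keep only states in Sat with some successor in Z. Already a fixed point.
Sat(EG (AG E[(req ∧ wait) U error])) = {s3}
|Sat(EG (AG E[(req ∧ wait) U error]))| = |{s3}| = 1.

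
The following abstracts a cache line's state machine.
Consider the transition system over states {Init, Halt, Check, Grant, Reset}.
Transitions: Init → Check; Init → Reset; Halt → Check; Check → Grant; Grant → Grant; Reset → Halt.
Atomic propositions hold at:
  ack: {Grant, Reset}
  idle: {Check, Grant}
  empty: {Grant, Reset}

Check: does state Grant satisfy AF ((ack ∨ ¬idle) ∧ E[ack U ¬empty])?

No

Sat(¬idle) = {Init, Halt, Reset}
Sat(ack ∨ ¬idle) = {Init, Halt, Grant, Reset}
Sat(¬empty) = {Init, Halt, Check}
E[ack U ¬empty]: least fixpoint, start Z0 = Sat(¬empty) = {Init, Halt, Check}, add states in Sat(ack) with some successor in Z. Z1 = {Init, Halt, Check, Reset}; fixed.
Sat(E[ack U ¬empty]) = {Init, Halt, Check, Reset}
Sat((ack ∨ ¬idle) ∧ E[ack U ¬empty]) = {Init, Halt, Reset}
AF ((ack ∨ ¬idle) ∧ E[ack U ¬empty]): least fixpoint, start Z0 = {Init, Halt, Reset}, add states with every successor in Z. Already a fixed point.
Sat(AF ((ack ∨ ¬idle) ∧ E[ack U ¬empty])) = {Init, Halt, Reset}
Grant ∉ Sat(AF ((ack ∨ ¬idle) ∧ E[ack U ¬empty])) = {Init, Halt, Reset}, so the formula does not hold at Grant.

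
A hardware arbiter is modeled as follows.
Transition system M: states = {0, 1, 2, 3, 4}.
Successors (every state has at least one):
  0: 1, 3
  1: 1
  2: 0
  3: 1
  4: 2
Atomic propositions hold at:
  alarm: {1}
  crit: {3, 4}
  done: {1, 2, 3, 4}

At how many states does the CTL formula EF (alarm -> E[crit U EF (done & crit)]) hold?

4

Sat(done & crit) = {3, 4}
EF (done & crit): least fixpoint, start Z0 = {3, 4}, add states with some successor in Z. Z1 = {0, 3, 4}; Z2 = {0, 2, 3, 4}; fixed.
Sat(EF (done & crit)) = {0, 2, 3, 4}
E[crit U EF (done & crit)]: least fixpoint, start Z0 = Sat(EF (done & crit)) = {0, 2, 3, 4}, add states in Sat(crit) with some successor in Z. Already a fixed point.
Sat(E[crit U EF (done & crit)]) = {0, 2, 3, 4}
Sat(alarm -> E[crit U EF (done & crit)]) = {0, 2, 3, 4}
EF (alarm -> E[crit U EF (done & crit)]): least fixpoint, start Z0 = {0, 2, 3, 4}, add states with some successor in Z. Already a fixed point.
Sat(EF (alarm -> E[crit U EF (done & crit)])) = {0, 2, 3, 4}
|Sat(EF (alarm -> E[crit U EF (done & crit)]))| = |{0, 2, 3, 4}| = 4.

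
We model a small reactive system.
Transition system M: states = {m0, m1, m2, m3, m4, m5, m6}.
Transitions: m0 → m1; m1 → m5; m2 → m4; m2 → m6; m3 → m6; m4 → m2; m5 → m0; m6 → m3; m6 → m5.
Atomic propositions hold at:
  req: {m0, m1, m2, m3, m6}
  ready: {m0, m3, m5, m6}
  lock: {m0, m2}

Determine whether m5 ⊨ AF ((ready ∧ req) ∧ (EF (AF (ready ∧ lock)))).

Yes

Sat(ready ∧ req) = {m0, m3, m6}
Sat(ready ∧ lock) = {m0}
AF (ready ∧ lock): least fixpoint, start Z0 = {m0}, add states with every successor in Z. Z1 = {m0, m5}; Z2 = {m0, m1, m5}; fixed.
Sat(AF (ready ∧ lock)) = {m0, m1, m5}
EF (AF (ready ∧ lock)): least fixpoint, start Z0 = {m0, m1, m5}, add states with some successor in Z. Z1 = {m0, m1, m5, m6}; Z2 = {m0, m1, m2, m3, m5, m6}; Z3 = {m0, m1, m2, m3, m4, m5, m6}; fixed.
Sat(EF (AF (ready ∧ lock))) = {m0, m1, m2, m3, m4, m5, m6}
Sat((ready ∧ req) ∧ (EF (AF (ready ∧ lock)))) = {m0, m3, m6}
AF ((ready ∧ req) ∧ (EF (AF (ready ∧ lock)))): least fixpoint, start Z0 = {m0, m3, m6}, add states with every successor in Z. Z1 = {m0, m3, m5, m6}; Z2 = {m0, m1, m3, m5, m6}; fixed.
Sat(AF ((ready ∧ req) ∧ (EF (AF (ready ∧ lock))))) = {m0, m1, m3, m5, m6}
m5 ∈ Sat(AF ((ready ∧ req) ∧ (EF (AF (ready ∧ lock))))) = {m0, m1, m3, m5, m6}, so the formula holds at m5.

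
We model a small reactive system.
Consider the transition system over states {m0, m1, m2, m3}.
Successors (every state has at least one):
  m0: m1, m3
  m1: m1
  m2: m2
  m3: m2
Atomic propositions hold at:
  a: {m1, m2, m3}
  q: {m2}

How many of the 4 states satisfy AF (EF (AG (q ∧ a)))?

Sat(q ∧ a) = {m2}
AG (q ∧ a): greatest fixpoint, start Z0 = {m2}, keep only states in Sat with every successor in Z. Already a fixed point.
Sat(AG (q ∧ a)) = {m2}
EF (AG (q ∧ a)): least fixpoint, start Z0 = {m2}, add states with some successor in Z. Z1 = {m2, m3}; Z2 = {m0, m2, m3}; fixed.
Sat(EF (AG (q ∧ a))) = {m0, m2, m3}
AF (EF (AG (q ∧ a))): least fixpoint, start Z0 = {m0, m2, m3}, add states with every successor in Z. Already a fixed point.
Sat(AF (EF (AG (q ∧ a)))) = {m0, m2, m3}
|Sat(AF (EF (AG (q ∧ a))))| = |{m0, m2, m3}| = 3.

3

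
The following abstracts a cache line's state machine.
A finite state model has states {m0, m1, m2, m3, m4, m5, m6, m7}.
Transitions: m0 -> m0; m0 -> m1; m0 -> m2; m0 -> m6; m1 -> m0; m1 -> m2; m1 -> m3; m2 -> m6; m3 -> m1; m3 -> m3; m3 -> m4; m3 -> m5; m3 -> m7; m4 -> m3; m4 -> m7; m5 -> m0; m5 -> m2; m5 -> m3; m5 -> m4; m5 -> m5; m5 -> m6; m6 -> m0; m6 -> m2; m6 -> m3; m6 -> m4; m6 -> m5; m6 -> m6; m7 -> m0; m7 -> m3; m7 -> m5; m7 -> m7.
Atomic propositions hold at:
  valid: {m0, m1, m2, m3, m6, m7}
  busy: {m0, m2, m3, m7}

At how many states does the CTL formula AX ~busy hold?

Sat(~busy) = {m1, m4, m5, m6}
Sat(AX ~busy) = {s : every successor in {m1, m4, m5, m6}} = {m2}
|Sat(AX ~busy)| = |{m2}| = 1.

1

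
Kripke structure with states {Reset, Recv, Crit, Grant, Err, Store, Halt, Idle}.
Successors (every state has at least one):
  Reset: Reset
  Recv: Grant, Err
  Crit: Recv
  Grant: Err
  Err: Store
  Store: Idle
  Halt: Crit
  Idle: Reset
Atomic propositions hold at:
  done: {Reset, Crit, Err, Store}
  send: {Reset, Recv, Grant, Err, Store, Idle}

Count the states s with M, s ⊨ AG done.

1

AG done: greatest fixpoint, start Z0 = {Reset, Crit, Err, Store}, keep only states in Sat with every successor in Z. Z1 = {Reset, Err}; Z2 = {Reset}; fixed.
Sat(AG done) = {Reset}
|Sat(AG done)| = |{Reset}| = 1.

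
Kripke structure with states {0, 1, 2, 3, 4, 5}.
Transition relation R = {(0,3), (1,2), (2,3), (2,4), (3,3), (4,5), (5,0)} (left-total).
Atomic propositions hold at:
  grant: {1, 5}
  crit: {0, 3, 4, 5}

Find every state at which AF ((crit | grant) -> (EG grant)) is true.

Sat(crit | grant) = {0, 1, 3, 4, 5}
EG grant: greatest fixpoint, start Z0 = {1, 5}, keep only states in Sat with some successor in Z. Z1 = ∅; fixed.
Sat(EG grant) = ∅
Sat((crit | grant) -> (EG grant)) = {2}
AF ((crit | grant) -> (EG grant)): least fixpoint, start Z0 = {2}, add states with every successor in Z. Z1 = {1, 2}; fixed.
Sat(AF ((crit | grant) -> (EG grant))) = {1, 2}

{1, 2}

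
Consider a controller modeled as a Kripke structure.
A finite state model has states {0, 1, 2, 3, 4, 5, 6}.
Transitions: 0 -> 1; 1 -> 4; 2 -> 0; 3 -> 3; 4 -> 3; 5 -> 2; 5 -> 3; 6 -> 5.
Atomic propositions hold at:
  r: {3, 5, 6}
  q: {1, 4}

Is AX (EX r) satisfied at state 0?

Sat(EX r) = {s : some successor in {3, 5, 6}} = {3, 4, 5, 6}
Sat(AX (EX r)) = {s : every successor in {3, 4, 5, 6}} = {1, 3, 4, 6}
0 ∉ Sat(AX (EX r)) = {1, 3, 4, 6}, so the formula does not hold at 0.

No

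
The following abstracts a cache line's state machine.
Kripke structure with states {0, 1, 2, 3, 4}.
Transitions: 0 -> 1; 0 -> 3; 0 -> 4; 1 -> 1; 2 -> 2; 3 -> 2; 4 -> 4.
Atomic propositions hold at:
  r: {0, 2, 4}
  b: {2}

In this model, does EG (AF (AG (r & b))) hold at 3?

Sat(r & b) = {2}
AG (r & b): greatest fixpoint, start Z0 = {2}, keep only states in Sat with every successor in Z. Already a fixed point.
Sat(AG (r & b)) = {2}
AF (AG (r & b)): least fixpoint, start Z0 = {2}, add states with every successor in Z. Z1 = {2, 3}; fixed.
Sat(AF (AG (r & b))) = {2, 3}
EG (AF (AG (r & b))): greatest fixpoint, start Z0 = {2, 3}, keep only states in Sat with some successor in Z. Already a fixed point.
Sat(EG (AF (AG (r & b)))) = {2, 3}
3 ∈ Sat(EG (AF (AG (r & b)))) = {2, 3}, so the formula holds at 3.

Yes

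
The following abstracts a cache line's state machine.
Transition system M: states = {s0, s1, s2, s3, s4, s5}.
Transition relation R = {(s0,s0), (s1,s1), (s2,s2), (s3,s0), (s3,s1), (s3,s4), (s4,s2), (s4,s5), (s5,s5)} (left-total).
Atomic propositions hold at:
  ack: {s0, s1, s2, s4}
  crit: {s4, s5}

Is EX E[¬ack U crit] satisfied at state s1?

No

Sat(¬ack) = {s3, s5}
E[¬ack U crit]: least fixpoint, start Z0 = Sat(crit) = {s4, s5}, add states in Sat(¬ack) with some successor in Z. Z1 = {s3, s4, s5}; fixed.
Sat(E[¬ack U crit]) = {s3, s4, s5}
Sat(EX E[¬ack U crit]) = {s : some successor in {s3, s4, s5}} = {s3, s4, s5}
s1 ∉ Sat(EX E[¬ack U crit]) = {s3, s4, s5}, so the formula does not hold at s1.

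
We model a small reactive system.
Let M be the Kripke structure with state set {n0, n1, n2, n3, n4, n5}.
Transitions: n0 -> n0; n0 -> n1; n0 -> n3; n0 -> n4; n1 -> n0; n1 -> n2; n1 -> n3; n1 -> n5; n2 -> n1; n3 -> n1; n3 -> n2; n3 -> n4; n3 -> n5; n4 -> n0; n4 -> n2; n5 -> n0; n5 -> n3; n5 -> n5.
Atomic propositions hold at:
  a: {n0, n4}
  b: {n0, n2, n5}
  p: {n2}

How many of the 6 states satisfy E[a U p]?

E[a U p]: least fixpoint, start Z0 = Sat(p) = {n2}, add states in Sat(a) with some successor in Z. Z1 = {n2, n4}; Z2 = {n0, n2, n4}; fixed.
Sat(E[a U p]) = {n0, n2, n4}
|Sat(E[a U p])| = |{n0, n2, n4}| = 3.

3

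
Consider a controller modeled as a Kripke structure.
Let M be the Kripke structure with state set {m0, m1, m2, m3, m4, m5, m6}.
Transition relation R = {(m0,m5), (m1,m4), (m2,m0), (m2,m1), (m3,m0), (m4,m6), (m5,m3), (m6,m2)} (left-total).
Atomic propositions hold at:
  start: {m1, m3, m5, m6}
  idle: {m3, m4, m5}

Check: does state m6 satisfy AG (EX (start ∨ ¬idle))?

Sat(¬idle) = {m0, m1, m2, m6}
Sat(start ∨ ¬idle) = {m0, m1, m2, m3, m5, m6}
Sat(EX (start ∨ ¬idle)) = {s : some successor in {m0, m1, m2, m3, m5, m6}} = {m0, m2, m3, m4, m5, m6}
AG (EX (start ∨ ¬idle)): greatest fixpoint, start Z0 = {m0, m2, m3, m4, m5, m6}, keep only states in Sat with every successor in Z. Z1 = {m0, m3, m4, m5, m6}; Z2 = {m0, m3, m4, m5}; Z3 = {m0, m3, m5}; fixed.
Sat(AG (EX (start ∨ ¬idle))) = {m0, m3, m5}
m6 ∉ Sat(AG (EX (start ∨ ¬idle))) = {m0, m3, m5}, so the formula does not hold at m6.

No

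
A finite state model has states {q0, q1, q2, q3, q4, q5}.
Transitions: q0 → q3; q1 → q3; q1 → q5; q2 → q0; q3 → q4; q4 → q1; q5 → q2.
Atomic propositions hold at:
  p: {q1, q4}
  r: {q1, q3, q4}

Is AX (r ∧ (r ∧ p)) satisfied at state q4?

Yes

Sat(r ∧ p) = {q1, q4}
Sat(r ∧ (r ∧ p)) = {q1, q4}
Sat(AX (r ∧ (r ∧ p))) = {s : every successor in {q1, q4}} = {q3, q4}
q4 ∈ Sat(AX (r ∧ (r ∧ p))) = {q3, q4}, so the formula holds at q4.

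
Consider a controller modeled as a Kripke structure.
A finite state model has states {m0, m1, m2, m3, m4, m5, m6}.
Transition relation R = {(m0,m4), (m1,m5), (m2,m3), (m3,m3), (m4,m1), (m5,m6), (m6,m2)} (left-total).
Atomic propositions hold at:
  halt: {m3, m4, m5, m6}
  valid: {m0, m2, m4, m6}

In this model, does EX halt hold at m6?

Sat(EX halt) = {s : some successor in {m3, m4, m5, m6}} = {m0, m1, m2, m3, m5}
m6 ∉ Sat(EX halt) = {m0, m1, m2, m3, m5}, so the formula does not hold at m6.

No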